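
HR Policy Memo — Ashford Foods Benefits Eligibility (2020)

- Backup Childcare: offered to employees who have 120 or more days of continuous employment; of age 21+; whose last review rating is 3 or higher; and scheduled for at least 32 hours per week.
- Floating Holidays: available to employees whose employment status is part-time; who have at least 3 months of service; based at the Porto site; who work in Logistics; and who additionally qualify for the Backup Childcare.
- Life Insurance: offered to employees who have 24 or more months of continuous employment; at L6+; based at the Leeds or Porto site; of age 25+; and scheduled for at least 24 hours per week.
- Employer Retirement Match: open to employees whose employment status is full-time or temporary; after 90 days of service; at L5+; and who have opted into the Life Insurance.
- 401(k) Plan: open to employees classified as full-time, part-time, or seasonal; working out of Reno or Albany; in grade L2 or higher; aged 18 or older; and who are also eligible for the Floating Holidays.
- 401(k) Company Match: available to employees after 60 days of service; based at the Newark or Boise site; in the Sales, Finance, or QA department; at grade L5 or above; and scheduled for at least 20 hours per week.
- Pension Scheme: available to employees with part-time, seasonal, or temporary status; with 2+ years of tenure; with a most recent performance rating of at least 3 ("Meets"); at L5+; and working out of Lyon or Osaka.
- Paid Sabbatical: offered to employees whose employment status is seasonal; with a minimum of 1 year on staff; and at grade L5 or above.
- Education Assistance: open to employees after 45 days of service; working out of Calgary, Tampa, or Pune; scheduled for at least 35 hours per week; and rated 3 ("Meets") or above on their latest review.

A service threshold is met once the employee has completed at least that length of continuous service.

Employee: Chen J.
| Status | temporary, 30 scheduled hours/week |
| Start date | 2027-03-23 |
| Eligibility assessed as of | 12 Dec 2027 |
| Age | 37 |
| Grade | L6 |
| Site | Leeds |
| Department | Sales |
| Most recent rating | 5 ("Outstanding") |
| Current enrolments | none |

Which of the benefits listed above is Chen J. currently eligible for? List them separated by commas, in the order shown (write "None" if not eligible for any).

None

Service from 2027-03-23 to 12 Dec 2027: 264 days.
Backup Childcare — service 264 days ≥ 120 days ✓; age 37 ≥ 21 ✓; rating 5 ≥ 3 ✓; 30 hrs/wk < 32 ✗ → not eligible.
Floating Holidays — status temporary ✗ (requires part-time) → not eligible.
Life Insurance — service 264 days < 24 months (≈720 days) ✗ → not eligible.
Employer Retirement Match — status temporary ✓; service 264 days ≥ 90 days ✓; grade L6 ≥ L5 ✓; not enrolled in Life Insurance ✗ → not eligible.
401(k) Plan — status temporary ✗ (requires full-time, part-time, or seasonal) → not eligible.
401(k) Company Match — service 264 days ≥ 60 days ✓; site Leeds ✗ (not Newark or Boise) → not eligible.
Pension Scheme — status temporary ✓; service 264 days < 2 years (≈730 days) ✗ → not eligible.
Paid Sabbatical — status temporary ✗ (requires seasonal) → not eligible.
Education Assistance — service 264 days ≥ 45 days ✓; site Leeds ✗ (not Calgary, Tampa, or Pune) → not eligible.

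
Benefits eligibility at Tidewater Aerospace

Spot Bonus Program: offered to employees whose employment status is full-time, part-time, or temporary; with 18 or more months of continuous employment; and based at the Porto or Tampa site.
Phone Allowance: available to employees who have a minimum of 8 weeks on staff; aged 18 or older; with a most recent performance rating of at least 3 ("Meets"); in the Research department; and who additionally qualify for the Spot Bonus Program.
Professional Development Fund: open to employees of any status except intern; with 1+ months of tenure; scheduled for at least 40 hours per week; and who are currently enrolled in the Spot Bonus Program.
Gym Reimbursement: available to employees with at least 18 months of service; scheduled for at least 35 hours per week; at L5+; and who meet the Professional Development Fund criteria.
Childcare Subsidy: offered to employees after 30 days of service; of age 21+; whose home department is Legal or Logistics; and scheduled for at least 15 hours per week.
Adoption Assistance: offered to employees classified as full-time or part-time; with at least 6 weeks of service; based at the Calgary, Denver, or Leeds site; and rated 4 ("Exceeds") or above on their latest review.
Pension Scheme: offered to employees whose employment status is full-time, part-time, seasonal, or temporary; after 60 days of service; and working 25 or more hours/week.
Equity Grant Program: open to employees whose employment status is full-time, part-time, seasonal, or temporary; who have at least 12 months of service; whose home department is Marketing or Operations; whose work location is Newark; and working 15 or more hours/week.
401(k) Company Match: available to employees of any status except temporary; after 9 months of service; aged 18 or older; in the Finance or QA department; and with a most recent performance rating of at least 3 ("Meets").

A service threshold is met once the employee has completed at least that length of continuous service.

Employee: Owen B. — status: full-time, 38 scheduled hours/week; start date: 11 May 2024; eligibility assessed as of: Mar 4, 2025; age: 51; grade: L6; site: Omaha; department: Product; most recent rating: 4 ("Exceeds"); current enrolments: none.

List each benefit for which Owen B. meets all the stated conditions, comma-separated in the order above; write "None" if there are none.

Service from 11 May 2024 to Mar 4, 2025: 297 days.
Spot Bonus Program — status full-time ✓; service 297 days < 18 months (≈540 days) ✗ → not eligible.
Phone Allowance — service 297 days ≥ 8 weeks (≈56 days) ✓; age 51 ≥ 18 ✓; rating 4 ≥ 3 ✓; dept Product ✗ → not eligible.
Professional Development Fund — status full-time ✓ (not excluded); service 297 days ≥ 1 month (≈30 days) ✓; 38 hrs/wk < 40 ✗ → not eligible.
Gym Reimbursement — service 297 days < 18 months (≈540 days) ✗ → not eligible.
Childcare Subsidy — service 297 days ≥ 30 days ✓; age 51 ≥ 21 ✓; dept Product ✗ → not eligible.
Adoption Assistance — status full-time ✓; service 297 days ≥ 6 weeks (≈42 days) ✓; site Omaha ✗ (not Calgary, Denver, or Leeds) → not eligible.
Pension Scheme — status full-time ✓; service 297 days ≥ 60 days ✓; 38 hrs/wk ≥ 25 ✓ → eligible.
Equity Grant Program — status full-time ✓; service 297 days < 12 months (≈360 days) ✗ → not eligible.
401(k) Company Match — status full-time ✓ (not excluded); service 297 days ≥ 9 months (≈270 days) ✓; age 51 ≥ 18 ✓; dept Product ✗ → not eligible.

Pension Scheme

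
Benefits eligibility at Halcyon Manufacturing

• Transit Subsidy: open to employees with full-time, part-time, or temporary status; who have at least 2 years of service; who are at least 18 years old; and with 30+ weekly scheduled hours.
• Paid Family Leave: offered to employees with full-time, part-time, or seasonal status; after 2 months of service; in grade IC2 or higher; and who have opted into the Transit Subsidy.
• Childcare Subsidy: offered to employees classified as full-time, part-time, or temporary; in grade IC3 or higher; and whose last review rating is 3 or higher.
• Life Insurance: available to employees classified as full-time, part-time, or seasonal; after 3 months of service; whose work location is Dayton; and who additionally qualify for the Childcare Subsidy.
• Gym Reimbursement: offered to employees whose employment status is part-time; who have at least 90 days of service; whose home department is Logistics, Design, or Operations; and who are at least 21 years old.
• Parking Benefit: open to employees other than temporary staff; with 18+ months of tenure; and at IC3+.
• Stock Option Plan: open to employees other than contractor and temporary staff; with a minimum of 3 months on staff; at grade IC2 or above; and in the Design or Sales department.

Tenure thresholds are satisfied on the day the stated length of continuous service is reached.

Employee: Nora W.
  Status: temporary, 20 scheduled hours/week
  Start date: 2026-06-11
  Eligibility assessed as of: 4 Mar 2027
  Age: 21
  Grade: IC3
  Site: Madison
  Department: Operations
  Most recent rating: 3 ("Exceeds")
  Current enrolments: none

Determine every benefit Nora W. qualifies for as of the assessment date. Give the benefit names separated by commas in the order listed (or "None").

Childcare Subsidy

Service from 2026-06-11 to 4 Mar 2027: 266 days.
Transit Subsidy — status temporary ✓; service 266 days < 2 years (≈730 days) ✗ → not eligible.
Paid Family Leave — status temporary ✗ (requires full-time, part-time, or seasonal) → not eligible.
Childcare Subsidy — status temporary ✓; grade IC3 ≥ IC3 ✓; rating 3 ≥ 3 ✓ → eligible.
Life Insurance — status temporary ✗ (requires full-time, part-time, or seasonal) → not eligible.
Gym Reimbursement — status temporary ✗ (requires part-time) → not eligible.
Parking Benefit — status temporary ✗ (excluded) → not eligible.
Stock Option Plan — status temporary ✗ (excluded) → not eligible.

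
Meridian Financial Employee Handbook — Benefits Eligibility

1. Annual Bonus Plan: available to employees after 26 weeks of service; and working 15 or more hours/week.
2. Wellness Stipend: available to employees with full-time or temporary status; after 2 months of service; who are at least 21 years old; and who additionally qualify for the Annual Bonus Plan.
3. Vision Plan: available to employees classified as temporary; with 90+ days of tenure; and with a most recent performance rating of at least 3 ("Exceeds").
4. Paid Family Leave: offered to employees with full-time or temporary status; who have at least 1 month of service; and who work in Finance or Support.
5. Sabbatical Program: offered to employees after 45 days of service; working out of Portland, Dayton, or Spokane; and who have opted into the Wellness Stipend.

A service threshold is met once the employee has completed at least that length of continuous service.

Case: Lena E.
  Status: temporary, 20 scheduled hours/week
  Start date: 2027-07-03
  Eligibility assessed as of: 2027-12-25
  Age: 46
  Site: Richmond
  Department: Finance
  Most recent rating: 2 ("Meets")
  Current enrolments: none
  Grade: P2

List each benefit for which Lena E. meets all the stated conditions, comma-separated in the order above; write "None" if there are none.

Paid Family Leave

Service from 2027-07-03 to 2027-12-25: 175 days.
Annual Bonus Plan — service 175 days < 26 weeks (≈182 days) ✗ → not eligible.
Wellness Stipend — status temporary ✓; service 175 days ≥ 2 months (≈60 days) ✓; age 46 ≥ 21 ✓; not eligible for Annual Bonus Plan ✗ → not eligible.
Vision Plan — status temporary ✓; service 175 days ≥ 90 days ✓; rating 2 < 3 ✗ → not eligible.
Paid Family Leave — status temporary ✓; service 175 days ≥ 1 month (≈30 days) ✓; dept Finance ✓ → eligible.
Sabbatical Program — service 175 days ≥ 45 days ✓; site Richmond ✗ (not Portland, Dayton, or Spokane) → not eligible.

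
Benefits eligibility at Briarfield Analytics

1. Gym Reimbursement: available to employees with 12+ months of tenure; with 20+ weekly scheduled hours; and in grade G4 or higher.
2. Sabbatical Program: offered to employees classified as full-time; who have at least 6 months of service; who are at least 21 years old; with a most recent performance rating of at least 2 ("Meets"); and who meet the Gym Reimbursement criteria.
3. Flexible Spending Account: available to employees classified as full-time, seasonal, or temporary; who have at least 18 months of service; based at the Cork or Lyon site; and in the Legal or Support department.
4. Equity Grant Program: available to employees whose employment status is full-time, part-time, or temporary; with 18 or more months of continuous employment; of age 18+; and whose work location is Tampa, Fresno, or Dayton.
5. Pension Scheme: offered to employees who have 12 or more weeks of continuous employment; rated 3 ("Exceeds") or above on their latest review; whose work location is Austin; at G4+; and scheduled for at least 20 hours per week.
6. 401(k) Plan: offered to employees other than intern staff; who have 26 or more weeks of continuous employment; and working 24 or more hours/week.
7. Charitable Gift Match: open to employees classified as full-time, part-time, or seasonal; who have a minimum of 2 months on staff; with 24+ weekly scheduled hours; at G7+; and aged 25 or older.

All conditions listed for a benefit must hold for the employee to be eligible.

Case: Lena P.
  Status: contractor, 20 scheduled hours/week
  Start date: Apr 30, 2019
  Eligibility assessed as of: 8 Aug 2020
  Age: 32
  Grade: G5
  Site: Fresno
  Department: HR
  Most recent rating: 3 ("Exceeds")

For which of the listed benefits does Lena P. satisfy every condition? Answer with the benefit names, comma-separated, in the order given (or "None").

Gym Reimbursement

Service from Apr 30, 2019 to 8 Aug 2020: 466 days.
Gym Reimbursement — service 466 days ≥ 12 months (≈360 days) ✓; 20 hrs/wk ≥ 20 ✓; grade G5 ≥ G4 ✓ → eligible.
Sabbatical Program — status contractor ✗ (requires full-time) → not eligible.
Flexible Spending Account — status contractor ✗ (requires full-time, seasonal, or temporary) → not eligible.
Equity Grant Program — status contractor ✗ (requires full-time, part-time, or temporary) → not eligible.
Pension Scheme — service 466 days ≥ 12 weeks (≈84 days) ✓; rating 3 ≥ 3 ✓; site Fresno ✗ (not Austin) → not eligible.
401(k) Plan — status contractor ✓ (not excluded); service 466 days ≥ 26 weeks (≈182 days) ✓; 20 hrs/wk < 24 ✗ → not eligible.
Charitable Gift Match — status contractor ✗ (requires full-time, part-time, or seasonal) → not eligible.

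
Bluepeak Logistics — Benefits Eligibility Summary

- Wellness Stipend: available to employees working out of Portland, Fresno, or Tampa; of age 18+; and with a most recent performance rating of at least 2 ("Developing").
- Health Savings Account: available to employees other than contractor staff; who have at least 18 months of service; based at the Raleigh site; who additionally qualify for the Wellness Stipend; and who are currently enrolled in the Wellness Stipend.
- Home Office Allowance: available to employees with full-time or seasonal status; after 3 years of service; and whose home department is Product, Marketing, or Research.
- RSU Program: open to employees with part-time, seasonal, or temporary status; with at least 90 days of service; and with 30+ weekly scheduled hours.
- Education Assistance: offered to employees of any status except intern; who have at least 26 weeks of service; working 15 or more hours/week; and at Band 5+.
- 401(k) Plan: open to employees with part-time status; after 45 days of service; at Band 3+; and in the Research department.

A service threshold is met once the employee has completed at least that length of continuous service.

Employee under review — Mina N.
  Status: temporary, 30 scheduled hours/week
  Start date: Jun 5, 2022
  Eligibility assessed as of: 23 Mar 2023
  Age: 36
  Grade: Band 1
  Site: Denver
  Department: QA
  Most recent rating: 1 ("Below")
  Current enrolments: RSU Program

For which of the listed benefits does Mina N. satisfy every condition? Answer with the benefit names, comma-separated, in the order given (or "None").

Service from Jun 5, 2022 to 23 Mar 2023: 291 days.
Wellness Stipend — site Denver ✗ (not Portland, Fresno, or Tampa) → not eligible.
Health Savings Account — status temporary ✓ (not excluded); service 291 days < 18 months (≈540 days) ✗ → not eligible.
Home Office Allowance — status temporary ✗ (requires full-time or seasonal) → not eligible.
RSU Program — status temporary ✓; service 291 days ≥ 90 days ✓; 30 hrs/wk ≥ 30 ✓ → eligible.
Education Assistance — status temporary ✓ (not excluded); service 291 days ≥ 26 weeks (≈182 days) ✓; 30 hrs/wk ≥ 15 ✓; grade Band 1 < Band 5 ✗ → not eligible.
401(k) Plan — status temporary ✗ (requires part-time) → not eligible.

RSU Program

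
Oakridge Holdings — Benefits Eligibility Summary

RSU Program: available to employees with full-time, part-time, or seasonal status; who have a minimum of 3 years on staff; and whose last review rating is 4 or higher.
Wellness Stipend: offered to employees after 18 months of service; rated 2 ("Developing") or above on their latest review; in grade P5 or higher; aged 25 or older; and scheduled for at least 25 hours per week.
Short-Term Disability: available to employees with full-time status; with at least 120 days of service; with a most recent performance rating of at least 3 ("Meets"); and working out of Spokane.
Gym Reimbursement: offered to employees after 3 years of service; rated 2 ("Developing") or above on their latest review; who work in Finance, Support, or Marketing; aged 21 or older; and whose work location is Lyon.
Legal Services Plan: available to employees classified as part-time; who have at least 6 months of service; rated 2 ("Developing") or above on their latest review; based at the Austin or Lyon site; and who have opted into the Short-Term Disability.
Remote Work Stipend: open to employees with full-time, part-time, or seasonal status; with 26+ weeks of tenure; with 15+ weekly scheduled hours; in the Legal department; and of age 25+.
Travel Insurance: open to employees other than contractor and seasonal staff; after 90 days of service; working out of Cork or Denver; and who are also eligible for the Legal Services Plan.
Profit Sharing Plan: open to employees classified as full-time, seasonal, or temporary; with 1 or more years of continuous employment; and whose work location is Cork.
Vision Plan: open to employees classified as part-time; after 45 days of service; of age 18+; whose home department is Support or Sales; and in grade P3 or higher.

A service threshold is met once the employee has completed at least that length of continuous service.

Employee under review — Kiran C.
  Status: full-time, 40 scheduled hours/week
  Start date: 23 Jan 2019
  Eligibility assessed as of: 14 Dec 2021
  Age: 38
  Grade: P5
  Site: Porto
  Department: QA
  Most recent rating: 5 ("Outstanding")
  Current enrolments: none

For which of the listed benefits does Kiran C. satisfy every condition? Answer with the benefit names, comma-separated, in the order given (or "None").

Service from 23 Jan 2019 to 14 Dec 2021: 1056 days.
RSU Program — status full-time ✓; service 1056 days < 3 years (≈1095 days) ✗ → not eligible.
Wellness Stipend — service 1056 days ≥ 18 months (≈540 days) ✓; rating 5 ≥ 2 ✓; grade P5 ≥ P5 ✓; age 38 ≥ 25 ✓; 40 hrs/wk ≥ 25 ✓ → eligible.
Short-Term Disability — status full-time ✓; service 1056 days ≥ 120 days ✓; rating 5 ≥ 3 ✓; site Porto ✗ (not Spokane) → not eligible.
Gym Reimbursement — service 1056 days < 3 years (≈1095 days) ✗ → not eligible.
Legal Services Plan — status full-time ✗ (requires part-time) → not eligible.
Remote Work Stipend — status full-time ✓; service 1056 days ≥ 26 weeks (≈182 days) ✓; 40 hrs/wk ≥ 15 ✓; dept QA ✗ → not eligible.
Travel Insurance — status full-time ✓ (not excluded); service 1056 days ≥ 90 days ✓; site Porto ✗ (not Cork or Denver) → not eligible.
Profit Sharing Plan — status full-time ✓; service 1056 days ≥ 1 year (≈365 days) ✓; site Porto ✗ (not Cork) → not eligible.
Vision Plan — status full-time ✗ (requires part-time) → not eligible.

Wellness Stipend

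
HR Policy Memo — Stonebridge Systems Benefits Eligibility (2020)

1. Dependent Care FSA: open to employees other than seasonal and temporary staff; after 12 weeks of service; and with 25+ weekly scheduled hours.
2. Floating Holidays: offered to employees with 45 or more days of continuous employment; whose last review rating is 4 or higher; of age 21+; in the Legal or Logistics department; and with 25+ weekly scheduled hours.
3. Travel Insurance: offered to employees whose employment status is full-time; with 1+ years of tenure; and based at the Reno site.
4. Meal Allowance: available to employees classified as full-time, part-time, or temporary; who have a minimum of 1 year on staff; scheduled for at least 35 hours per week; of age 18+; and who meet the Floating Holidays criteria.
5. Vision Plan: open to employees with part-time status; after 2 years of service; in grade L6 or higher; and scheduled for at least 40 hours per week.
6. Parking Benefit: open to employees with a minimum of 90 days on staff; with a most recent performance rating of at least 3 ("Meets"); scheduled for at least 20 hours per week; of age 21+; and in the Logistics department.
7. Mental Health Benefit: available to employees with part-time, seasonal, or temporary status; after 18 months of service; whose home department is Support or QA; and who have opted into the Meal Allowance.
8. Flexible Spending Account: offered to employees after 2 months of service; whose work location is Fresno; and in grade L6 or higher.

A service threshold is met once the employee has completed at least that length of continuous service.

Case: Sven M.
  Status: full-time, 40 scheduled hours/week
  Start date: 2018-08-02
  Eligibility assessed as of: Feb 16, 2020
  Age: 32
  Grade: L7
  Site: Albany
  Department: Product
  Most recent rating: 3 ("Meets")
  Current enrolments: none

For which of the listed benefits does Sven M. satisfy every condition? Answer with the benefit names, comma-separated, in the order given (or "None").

Dependent Care FSA

Service from 2018-08-02 to Feb 16, 2020: 563 days.
Dependent Care FSA — status full-time ✓ (not excluded); service 563 days ≥ 12 weeks (≈84 days) ✓; 40 hrs/wk ≥ 25 ✓ → eligible.
Floating Holidays — service 563 days ≥ 45 days ✓; rating 3 < 4 ✗ → not eligible.
Travel Insurance — status full-time ✓; service 563 days ≥ 1 year (≈365 days) ✓; site Albany ✗ (not Reno) → not eligible.
Meal Allowance — status full-time ✓; service 563 days ≥ 1 year (≈365 days) ✓; 40 hrs/wk ≥ 35 ✓; age 32 ≥ 18 ✓; not eligible for Floating Holidays ✗ → not eligible.
Vision Plan — status full-time ✗ (requires part-time) → not eligible.
Parking Benefit — service 563 days ≥ 90 days ✓; rating 3 ≥ 3 ✓; 40 hrs/wk ≥ 20 ✓; age 32 ≥ 21 ✓; dept Product ✗ → not eligible.
Mental Health Benefit — status full-time ✗ (requires part-time, seasonal, or temporary) → not eligible.
Flexible Spending Account — service 563 days ≥ 2 months (≈60 days) ✓; site Albany ✗ (not Fresno) → not eligible.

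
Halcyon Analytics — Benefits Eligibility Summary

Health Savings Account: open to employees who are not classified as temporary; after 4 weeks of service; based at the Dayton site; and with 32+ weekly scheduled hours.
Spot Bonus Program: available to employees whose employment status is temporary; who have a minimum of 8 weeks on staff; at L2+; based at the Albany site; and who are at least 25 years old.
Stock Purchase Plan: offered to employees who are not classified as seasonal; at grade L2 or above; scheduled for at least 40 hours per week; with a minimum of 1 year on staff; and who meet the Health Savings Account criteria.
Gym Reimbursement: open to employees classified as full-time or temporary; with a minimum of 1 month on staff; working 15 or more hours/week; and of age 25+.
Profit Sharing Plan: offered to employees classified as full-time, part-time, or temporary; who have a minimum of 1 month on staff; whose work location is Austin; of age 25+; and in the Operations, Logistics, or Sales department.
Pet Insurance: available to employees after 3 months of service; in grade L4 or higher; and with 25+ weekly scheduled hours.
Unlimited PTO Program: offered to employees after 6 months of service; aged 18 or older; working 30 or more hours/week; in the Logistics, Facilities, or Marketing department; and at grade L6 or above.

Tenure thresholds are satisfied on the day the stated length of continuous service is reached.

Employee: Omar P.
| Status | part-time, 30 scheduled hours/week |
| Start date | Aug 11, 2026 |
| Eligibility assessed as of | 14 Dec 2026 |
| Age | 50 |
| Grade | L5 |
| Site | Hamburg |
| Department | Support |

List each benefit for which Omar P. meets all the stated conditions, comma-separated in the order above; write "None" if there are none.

Service from Aug 11, 2026 to 14 Dec 2026: 125 days.
Health Savings Account — status part-time ✓ (not excluded); service 125 days ≥ 4 weeks (≈28 days) ✓; site Hamburg ✗ (not Dayton) → not eligible.
Spot Bonus Program — status part-time ✗ (requires temporary) → not eligible.
Stock Purchase Plan — status part-time ✓ (not excluded); grade L5 ≥ L2 ✓; 30 hrs/wk < 40 ✗ → not eligible.
Gym Reimbursement — status part-time ✗ (requires full-time or temporary) → not eligible.
Profit Sharing Plan — status part-time ✓; service 125 days ≥ 1 month (≈30 days) ✓; site Hamburg ✗ (not Austin) → not eligible.
Pet Insurance — service 125 days ≥ 3 months (≈90 days) ✓; grade L5 ≥ L4 ✓; 30 hrs/wk ≥ 25 ✓ → eligible.
Unlimited PTO Program — service 125 days < 6 months (≈180 days) ✗ → not eligible.

Pet Insurance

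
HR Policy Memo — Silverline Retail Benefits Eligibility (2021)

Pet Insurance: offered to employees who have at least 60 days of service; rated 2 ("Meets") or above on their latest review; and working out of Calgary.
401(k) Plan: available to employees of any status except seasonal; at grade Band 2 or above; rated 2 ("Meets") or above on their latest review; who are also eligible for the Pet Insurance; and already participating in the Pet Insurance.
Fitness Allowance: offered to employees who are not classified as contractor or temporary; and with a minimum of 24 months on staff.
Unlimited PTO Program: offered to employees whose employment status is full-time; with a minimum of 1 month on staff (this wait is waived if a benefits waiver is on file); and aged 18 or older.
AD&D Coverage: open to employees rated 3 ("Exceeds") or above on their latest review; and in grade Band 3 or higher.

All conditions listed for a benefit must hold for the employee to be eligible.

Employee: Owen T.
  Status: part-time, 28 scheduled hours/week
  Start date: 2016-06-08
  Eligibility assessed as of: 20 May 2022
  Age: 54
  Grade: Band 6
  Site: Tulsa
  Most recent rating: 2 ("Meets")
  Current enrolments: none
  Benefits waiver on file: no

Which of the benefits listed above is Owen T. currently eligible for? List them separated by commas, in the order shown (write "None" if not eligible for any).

Fitness Allowance

Service from 2016-06-08 to 20 May 2022: 2172 days.
Pet Insurance — service 2172 days ≥ 60 days ✓; rating 2 ≥ 2 ✓; site Tulsa ✗ (not Calgary) → not eligible.
401(k) Plan — status part-time ✓ (not excluded); grade Band 6 ≥ Band 2 ✓; rating 2 ≥ 2 ✓; not eligible for Pet Insurance ✗ → not eligible.
Fitness Allowance — status part-time ✓ (not excluded); service 2172 days ≥ 24 months (≈720 days) ✓ → eligible.
Unlimited PTO Program — status part-time ✗ (requires full-time) → not eligible.
AD&D Coverage — rating 2 < 3 ✗ → not eligible.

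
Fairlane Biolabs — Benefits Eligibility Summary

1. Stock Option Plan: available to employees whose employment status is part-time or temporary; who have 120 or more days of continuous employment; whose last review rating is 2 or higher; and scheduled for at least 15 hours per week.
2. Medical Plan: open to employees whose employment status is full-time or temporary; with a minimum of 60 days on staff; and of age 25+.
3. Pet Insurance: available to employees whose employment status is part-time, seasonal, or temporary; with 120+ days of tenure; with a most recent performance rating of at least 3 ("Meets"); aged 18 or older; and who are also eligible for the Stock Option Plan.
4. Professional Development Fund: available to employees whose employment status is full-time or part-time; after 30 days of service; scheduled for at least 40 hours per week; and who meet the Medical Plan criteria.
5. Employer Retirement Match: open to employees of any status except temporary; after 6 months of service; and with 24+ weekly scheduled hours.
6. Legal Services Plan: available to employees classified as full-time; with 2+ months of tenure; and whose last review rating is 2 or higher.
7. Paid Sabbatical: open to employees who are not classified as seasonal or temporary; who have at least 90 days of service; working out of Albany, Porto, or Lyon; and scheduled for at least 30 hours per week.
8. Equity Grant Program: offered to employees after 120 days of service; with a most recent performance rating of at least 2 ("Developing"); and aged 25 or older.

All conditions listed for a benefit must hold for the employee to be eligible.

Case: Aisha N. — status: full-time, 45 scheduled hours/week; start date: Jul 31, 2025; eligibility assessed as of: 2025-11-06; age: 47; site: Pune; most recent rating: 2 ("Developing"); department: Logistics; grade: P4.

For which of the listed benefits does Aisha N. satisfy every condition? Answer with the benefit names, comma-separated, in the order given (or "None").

Service from Jul 31, 2025 to 2025-11-06: 98 days.
Stock Option Plan — status full-time ✗ (requires part-time or temporary) → not eligible.
Medical Plan — status full-time ✓; service 98 days ≥ 60 days ✓; age 47 ≥ 25 ✓ → eligible.
Pet Insurance — status full-time ✗ (requires part-time, seasonal, or temporary) → not eligible.
Professional Development Fund — status full-time ✓; service 98 days ≥ 30 days ✓; 45 hrs/wk ≥ 40 ✓; eligible for Medical Plan ✓ → eligible.
Employer Retirement Match — status full-time ✓ (not excluded); service 98 days < 6 months (≈180 days) ✗ → not eligible.
Legal Services Plan — status full-time ✓; service 98 days ≥ 2 months (≈60 days) ✓; rating 2 ≥ 2 ✓ → eligible.
Paid Sabbatical — status full-time ✓ (not excluded); service 98 days ≥ 90 days ✓; site Pune ✗ (not Albany, Porto, or Lyon) → not eligible.
Equity Grant Program — service 98 days < 120 days ✗ → not eligible.

Medical Plan, Professional Development Fund, Legal Services Plan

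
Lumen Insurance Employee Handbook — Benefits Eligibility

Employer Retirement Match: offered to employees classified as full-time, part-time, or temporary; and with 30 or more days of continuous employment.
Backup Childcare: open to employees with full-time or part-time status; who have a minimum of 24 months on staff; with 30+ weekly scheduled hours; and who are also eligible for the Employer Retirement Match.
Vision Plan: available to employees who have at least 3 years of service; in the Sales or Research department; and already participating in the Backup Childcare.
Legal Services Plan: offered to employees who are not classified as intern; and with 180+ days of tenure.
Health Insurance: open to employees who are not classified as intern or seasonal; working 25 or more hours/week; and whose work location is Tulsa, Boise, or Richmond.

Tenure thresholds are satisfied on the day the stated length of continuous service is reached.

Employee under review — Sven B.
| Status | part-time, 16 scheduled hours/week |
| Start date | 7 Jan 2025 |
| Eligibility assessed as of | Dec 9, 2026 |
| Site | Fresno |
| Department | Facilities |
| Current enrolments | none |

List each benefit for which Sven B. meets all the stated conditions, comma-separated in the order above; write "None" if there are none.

Service from 7 Jan 2025 to Dec 9, 2026: 701 days.
Employer Retirement Match — status part-time ✓; service 701 days ≥ 30 days ✓ → eligible.
Backup Childcare — status part-time ✓; service 701 days < 24 months (≈720 days) ✗ → not eligible.
Vision Plan — service 701 days < 3 years (≈1095 days) ✗ → not eligible.
Legal Services Plan — status part-time ✓ (not excluded); service 701 days ≥ 180 days ✓ → eligible.
Health Insurance — status part-time ✓ (not excluded); 16 hrs/wk < 25 ✗ → not eligible.

Employer Retirement Match, Legal Services Plan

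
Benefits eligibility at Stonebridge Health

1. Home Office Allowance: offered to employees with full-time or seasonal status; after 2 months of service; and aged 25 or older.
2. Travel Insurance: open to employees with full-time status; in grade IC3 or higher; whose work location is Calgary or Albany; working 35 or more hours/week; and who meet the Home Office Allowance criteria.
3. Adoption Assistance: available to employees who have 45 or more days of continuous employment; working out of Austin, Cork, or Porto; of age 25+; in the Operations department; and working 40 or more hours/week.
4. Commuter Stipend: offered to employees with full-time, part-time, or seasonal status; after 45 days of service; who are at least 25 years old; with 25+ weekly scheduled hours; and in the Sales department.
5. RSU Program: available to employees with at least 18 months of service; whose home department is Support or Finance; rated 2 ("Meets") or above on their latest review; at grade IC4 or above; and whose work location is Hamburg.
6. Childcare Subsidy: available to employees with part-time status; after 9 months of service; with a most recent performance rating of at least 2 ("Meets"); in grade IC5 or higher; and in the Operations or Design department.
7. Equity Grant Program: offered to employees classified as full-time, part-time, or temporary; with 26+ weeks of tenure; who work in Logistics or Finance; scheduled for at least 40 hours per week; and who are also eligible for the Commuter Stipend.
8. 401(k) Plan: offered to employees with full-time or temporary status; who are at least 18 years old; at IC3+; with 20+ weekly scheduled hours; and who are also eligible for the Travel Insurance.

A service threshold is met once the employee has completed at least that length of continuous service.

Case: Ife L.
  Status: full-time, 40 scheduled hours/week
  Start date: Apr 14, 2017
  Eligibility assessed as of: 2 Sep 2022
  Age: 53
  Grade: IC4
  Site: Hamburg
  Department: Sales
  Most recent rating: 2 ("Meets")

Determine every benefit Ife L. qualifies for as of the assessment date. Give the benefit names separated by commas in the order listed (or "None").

Service from Apr 14, 2017 to 2 Sep 2022: 1967 days.
Home Office Allowance — status full-time ✓; service 1967 days ≥ 2 months (≈60 days) ✓; age 53 ≥ 25 ✓ → eligible.
Travel Insurance — status full-time ✓; grade IC4 ≥ IC3 ✓; site Hamburg ✗ (not Calgary or Albany) → not eligible.
Adoption Assistance — service 1967 days ≥ 45 days ✓; site Hamburg ✗ (not Austin, Cork, or Porto) → not eligible.
Commuter Stipend — status full-time ✓; service 1967 days ≥ 45 days ✓; age 53 ≥ 25 ✓; 40 hrs/wk ≥ 25 ✓; dept Sales ✓ → eligible.
RSU Program — service 1967 days ≥ 18 months (≈540 days) ✓; dept Sales ✗ → not eligible.
Childcare Subsidy — status full-time ✗ (requires part-time) → not eligible.
Equity Grant Program — status full-time ✓; service 1967 days ≥ 26 weeks (≈182 days) ✓; dept Sales ✗ → not eligible.
401(k) Plan — status full-time ✓; age 53 ≥ 18 ✓; grade IC4 ≥ IC3 ✓; 40 hrs/wk ≥ 20 ✓; not eligible for Travel Insurance ✗ → not eligible.

Home Office Allowance, Commuter Stipend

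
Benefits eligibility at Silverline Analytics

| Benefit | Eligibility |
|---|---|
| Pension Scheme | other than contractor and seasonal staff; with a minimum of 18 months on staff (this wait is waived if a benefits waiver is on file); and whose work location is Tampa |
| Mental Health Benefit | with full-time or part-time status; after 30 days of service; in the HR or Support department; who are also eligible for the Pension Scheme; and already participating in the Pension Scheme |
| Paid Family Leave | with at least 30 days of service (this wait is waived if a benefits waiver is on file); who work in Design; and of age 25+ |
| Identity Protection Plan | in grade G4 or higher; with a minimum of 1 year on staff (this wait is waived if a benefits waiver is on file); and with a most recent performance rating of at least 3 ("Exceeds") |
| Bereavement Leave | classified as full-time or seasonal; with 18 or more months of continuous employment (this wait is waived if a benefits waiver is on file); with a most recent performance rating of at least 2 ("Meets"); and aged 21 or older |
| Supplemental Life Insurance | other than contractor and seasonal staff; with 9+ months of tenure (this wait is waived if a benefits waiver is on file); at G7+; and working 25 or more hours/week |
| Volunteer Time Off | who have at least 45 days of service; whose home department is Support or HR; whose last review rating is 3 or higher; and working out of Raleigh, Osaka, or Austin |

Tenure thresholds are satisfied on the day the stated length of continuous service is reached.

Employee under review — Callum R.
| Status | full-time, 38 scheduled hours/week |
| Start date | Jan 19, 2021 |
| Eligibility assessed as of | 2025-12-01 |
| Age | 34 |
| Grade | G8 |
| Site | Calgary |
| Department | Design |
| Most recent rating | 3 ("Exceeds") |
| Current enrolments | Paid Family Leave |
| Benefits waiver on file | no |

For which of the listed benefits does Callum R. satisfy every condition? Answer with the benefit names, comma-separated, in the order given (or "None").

Paid Family Leave, Identity Protection Plan, Bereavement Leave, Supplemental Life Insurance

Service from Jan 19, 2021 to 2025-12-01: 1777 days.
Pension Scheme — status full-time ✓ (not excluded); no waiver, service 1777 days ≥ 18 months (≈540 days) ✓; site Calgary ✗ (not Tampa) → not eligible.
Mental Health Benefit — status full-time ✓; service 1777 days ≥ 30 days ✓; dept Design ✗ → not eligible.
Paid Family Leave — no waiver, service 1777 days ≥ 30 days ✓; dept Design ✓; age 34 ≥ 25 ✓ → eligible.
Identity Protection Plan — grade G8 ≥ G4 ✓; no waiver, service 1777 days ≥ 1 year (≈365 days) ✓; rating 3 ≥ 3 ✓ → eligible.
Bereavement Leave — status full-time ✓; no waiver, service 1777 days ≥ 18 months (≈540 days) ✓; rating 3 ≥ 2 ✓; age 34 ≥ 21 ✓ → eligible.
Supplemental Life Insurance — status full-time ✓ (not excluded); no waiver, service 1777 days ≥ 9 months (≈270 days) ✓; grade G8 ≥ G7 ✓; 38 hrs/wk ≥ 25 ✓ → eligible.
Volunteer Time Off — service 1777 days ≥ 45 days ✓; dept Design ✗ → not eligible.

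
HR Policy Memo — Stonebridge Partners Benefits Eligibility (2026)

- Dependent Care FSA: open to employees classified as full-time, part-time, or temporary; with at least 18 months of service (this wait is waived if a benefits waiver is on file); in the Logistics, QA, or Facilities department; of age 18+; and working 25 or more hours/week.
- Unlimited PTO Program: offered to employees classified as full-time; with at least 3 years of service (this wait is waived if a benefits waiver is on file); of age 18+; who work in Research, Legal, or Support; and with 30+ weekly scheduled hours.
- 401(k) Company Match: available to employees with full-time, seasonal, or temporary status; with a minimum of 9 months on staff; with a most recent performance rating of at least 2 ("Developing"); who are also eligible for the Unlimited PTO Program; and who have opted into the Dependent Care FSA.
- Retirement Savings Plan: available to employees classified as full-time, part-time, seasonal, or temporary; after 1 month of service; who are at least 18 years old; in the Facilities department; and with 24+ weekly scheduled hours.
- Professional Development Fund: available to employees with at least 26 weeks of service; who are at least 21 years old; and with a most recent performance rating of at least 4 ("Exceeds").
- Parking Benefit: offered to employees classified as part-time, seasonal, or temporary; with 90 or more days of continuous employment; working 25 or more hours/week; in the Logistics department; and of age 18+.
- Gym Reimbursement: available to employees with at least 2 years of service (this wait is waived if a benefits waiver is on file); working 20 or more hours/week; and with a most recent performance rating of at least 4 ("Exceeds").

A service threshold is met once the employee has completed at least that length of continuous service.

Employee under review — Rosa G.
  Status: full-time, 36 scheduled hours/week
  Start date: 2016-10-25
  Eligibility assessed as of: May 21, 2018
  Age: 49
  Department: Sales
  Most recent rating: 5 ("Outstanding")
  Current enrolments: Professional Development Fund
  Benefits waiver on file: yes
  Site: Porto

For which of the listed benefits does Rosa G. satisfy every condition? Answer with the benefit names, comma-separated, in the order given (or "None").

Service from 2016-10-25 to May 21, 2018: 573 days.
Dependent Care FSA — status full-time ✓; benefits waiver on file ✓; dept Sales ✗ → not eligible.
Unlimited PTO Program — status full-time ✓; benefits waiver on file ✓; age 49 ≥ 18 ✓; dept Sales ✗ → not eligible.
401(k) Company Match — status full-time ✓; service 573 days ≥ 9 months (≈270 days) ✓; rating 5 ≥ 2 ✓; not eligible for Unlimited PTO Program ✗ → not eligible.
Retirement Savings Plan — status full-time ✓; service 573 days ≥ 1 month (≈30 days) ✓; age 49 ≥ 18 ✓; dept Sales ✗ → not eligible.
Professional Development Fund — service 573 days ≥ 26 weeks (≈182 days) ✓; age 49 ≥ 21 ✓; rating 5 ≥ 4 ✓ → eligible.
Parking Benefit — status full-time ✗ (requires part-time, seasonal, or temporary) → not eligible.
Gym Reimbursement — benefits waiver on file ✓; 36 hrs/wk ≥ 20 ✓; rating 5 ≥ 4 ✓ → eligible.

Professional Development Fund, Gym Reimbursement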